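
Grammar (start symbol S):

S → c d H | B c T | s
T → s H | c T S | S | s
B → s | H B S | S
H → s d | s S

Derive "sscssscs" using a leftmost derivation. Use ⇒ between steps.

S ⇒ BcT   [S → B c T]
BcT ⇒ HBScT   [B → H B S]
HBScT ⇒ sSBScT   [H → s S]
sSBScT ⇒ sBcTBScT   [S → B c T]
sBcTBScT ⇒ sscTBScT   [B → s]
sscTBScT ⇒ sscsBScT   [T → s]
sscsBScT ⇒ sscssScT   [B → s]
sscssScT ⇒ sscssscT   [S → s]
sscssscT ⇒ sscssscs   [T → s]

S⇒BcT⇒HBScT⇒sSBScT⇒sBcTBScT⇒sscTBScT⇒sscsBScT⇒sscssScT⇒sscssscT⇒sscssscs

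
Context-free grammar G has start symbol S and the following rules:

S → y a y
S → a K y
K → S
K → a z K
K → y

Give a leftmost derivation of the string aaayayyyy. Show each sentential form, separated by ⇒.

S⇒aKy⇒aSy⇒aaKyy⇒aaSyy⇒aaaKyyy⇒aaaSyyy⇒aaayayyyy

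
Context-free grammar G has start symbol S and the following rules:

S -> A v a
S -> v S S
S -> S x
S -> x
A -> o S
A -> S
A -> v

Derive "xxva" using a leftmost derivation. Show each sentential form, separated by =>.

S=>Ava=>Sva=>Sxva=>xxva

S => Ava   [S -> A v a]
Ava => Sva   [A -> S]
Sva => Sxva   [S -> S x]
Sxva => xxva   [S -> x]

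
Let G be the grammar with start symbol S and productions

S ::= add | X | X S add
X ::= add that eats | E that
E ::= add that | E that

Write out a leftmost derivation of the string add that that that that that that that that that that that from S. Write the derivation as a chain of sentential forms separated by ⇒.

S ⇒ X   [S ::= X]
X ⇒ E that   [X ::= E that]
E that ⇒ E that that   [E ::= E that]
E that that ⇒ E that that that   [E ::= E that]
E that that that ⇒ E that that that that   [E ::= E that]
E that that that that ⇒ E that that that that that   [E ::= E that]
E that that that that that ⇒ E that that that that that that   [E ::= E that]
E that that that that that that ⇒ E that that that that that that that   [E ::= E that]
E that that that that that that that ⇒ E that that that that that that that that   [E ::= E that]
E that that that that that that that that ⇒ E that that that that that that that that that   [E ::= E that]
E that that that that that that that that that ⇒ E that that that that that that that that that that   [E ::= E that]
E that that that that that that that that that that ⇒ add that that that that that that that that that that that   [E ::= add that]

S ⇒ X ⇒ E that ⇒ E that that ⇒ E that that that ⇒ E that that that that ⇒ E that that that that that ⇒ E that that that that that that ⇒ E that that that that that that that ⇒ E that that that that that that that that ⇒ E that that that that that that that that that ⇒ E that that that that that that that that that that ⇒ add that that that that that that that that that that that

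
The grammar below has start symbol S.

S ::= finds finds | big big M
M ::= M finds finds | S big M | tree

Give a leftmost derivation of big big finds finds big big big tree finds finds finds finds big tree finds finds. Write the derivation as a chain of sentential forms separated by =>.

S => big big M => big big M finds finds => big big S big M finds finds => big big finds finds big M finds finds => big big finds finds big S big M finds finds => big big finds finds big big big M big M finds finds => big big finds finds big big big M finds finds big M finds finds => big big finds finds big big big M finds finds finds finds big M finds finds => big big finds finds big big big tree finds finds finds finds big M finds finds => big big finds finds big big big tree finds finds finds finds big tree finds finds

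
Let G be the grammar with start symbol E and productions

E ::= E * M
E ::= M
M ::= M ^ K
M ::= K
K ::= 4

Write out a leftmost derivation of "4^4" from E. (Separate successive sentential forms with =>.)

E => M => M^K => K^K => 4^K => 4^4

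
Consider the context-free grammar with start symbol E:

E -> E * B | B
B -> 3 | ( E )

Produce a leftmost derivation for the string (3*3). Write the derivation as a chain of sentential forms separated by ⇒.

E⇒B⇒(E)⇒(E*B)⇒(B*B)⇒(3*B)⇒(3*3)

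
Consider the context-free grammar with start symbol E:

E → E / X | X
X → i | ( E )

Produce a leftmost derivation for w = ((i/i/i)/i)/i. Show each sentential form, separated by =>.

E => E/X => X/X => (E)/X => (E/X)/X => (X/X)/X => ((E)/X)/X => ((E/X)/X)/X => ((E/X/X)/X)/X => ((X/X/X)/X)/X => ((i/X/X)/X)/X => ((i/i/X)/X)/X => ((i/i/i)/X)/X => ((i/i/i)/i)/X => ((i/i/i)/i)/i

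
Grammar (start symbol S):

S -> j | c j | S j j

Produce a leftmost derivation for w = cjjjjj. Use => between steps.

S => Sjj   [S -> S j j]
Sjj => Sjjjj   [S -> S j j]
Sjjjj => cjjjjj   [S -> c j]

S=>Sjj=>Sjjjj=>cjjjjj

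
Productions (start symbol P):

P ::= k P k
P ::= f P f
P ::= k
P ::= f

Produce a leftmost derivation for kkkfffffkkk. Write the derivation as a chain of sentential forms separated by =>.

P => kPk => kkPkk => kkkPkkk => kkkfPfkkk => kkkffPffkkk => kkkfffffkkk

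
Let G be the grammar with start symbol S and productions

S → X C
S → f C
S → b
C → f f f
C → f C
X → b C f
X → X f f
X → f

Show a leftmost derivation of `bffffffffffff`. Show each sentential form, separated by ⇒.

S⇒XC⇒bCfC⇒bfCfC⇒bffCfC⇒bfffCfC⇒bffffCfC⇒bfffffCfC⇒bfffffffffC⇒bffffffffffff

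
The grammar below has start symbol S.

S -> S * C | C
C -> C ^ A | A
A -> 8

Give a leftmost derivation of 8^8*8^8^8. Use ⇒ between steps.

S⇒S*C⇒C*C⇒C^A*C⇒A^A*C⇒8^A*C⇒8^8*C⇒8^8*C^A⇒8^8*C^A^A⇒8^8*A^A^A⇒8^8*8^A^A⇒8^8*8^8^A⇒8^8*8^8^8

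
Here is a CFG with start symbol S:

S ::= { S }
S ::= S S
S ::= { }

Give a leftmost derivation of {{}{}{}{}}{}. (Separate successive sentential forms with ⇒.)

S ⇒ SS ⇒ {S}S ⇒ {SS}S ⇒ {SSS}S ⇒ {SSSS}S ⇒ {{}SSS}S ⇒ {{}{}SS}S ⇒ {{}{}{}S}S ⇒ {{}{}{}{}}S ⇒ {{}{}{}{}}{}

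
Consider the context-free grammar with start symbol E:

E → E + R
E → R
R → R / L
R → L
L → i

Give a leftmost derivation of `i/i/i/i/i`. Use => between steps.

E => R => R/L => R/L/L => R/L/L/L => R/L/L/L/L => L/L/L/L/L => i/L/L/L/L => i/i/L/L/L => i/i/i/L/L => i/i/i/i/L => i/i/i/i/i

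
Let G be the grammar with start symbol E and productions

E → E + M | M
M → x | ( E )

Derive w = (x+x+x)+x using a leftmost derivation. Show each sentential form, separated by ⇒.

E⇒E+M⇒M+M⇒(E)+M⇒(E+M)+M⇒(E+M+M)+M⇒(M+M+M)+M⇒(x+M+M)+M⇒(x+x+M)+M⇒(x+x+x)+M⇒(x+x+x)+x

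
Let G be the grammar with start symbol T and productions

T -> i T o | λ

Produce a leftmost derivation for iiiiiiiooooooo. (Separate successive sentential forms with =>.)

T => iTo => iiToo => iiiTooo => iiiiToooo => iiiiiTooooo => iiiiiiToooooo => iiiiiiiTooooooo => iiiiiiiooooooo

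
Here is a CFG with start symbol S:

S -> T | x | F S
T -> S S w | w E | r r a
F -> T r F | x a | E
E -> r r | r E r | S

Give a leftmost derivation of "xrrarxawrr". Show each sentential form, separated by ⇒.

S⇒FS⇒ES⇒SS⇒xS⇒xFS⇒xTrFS⇒xrrarFS⇒xrrarxaS⇒xrrarxaT⇒xrrarxawE⇒xrrarxawrr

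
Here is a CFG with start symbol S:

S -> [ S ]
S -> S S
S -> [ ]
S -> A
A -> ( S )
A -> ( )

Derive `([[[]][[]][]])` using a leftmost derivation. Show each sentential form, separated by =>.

S => A => (S) => ([S]) => ([SS]) => ([[S]S]) => ([[[]]S]) => ([[[]]SS]) => ([[[]][S]S]) => ([[[]][[]]S]) => ([[[]][[]][]])

S => A   [S -> A]
A => (S)   [A -> ( S )]
(S) => ([S])   [S -> [ S ]]
([S]) => ([SS])   [S -> S S]
([SS]) => ([[S]S])   [S -> [ S ]]
([[S]S]) => ([[[]]S])   [S -> [ ]]
([[[]]S]) => ([[[]]SS])   [S -> S S]
([[[]]SS]) => ([[[]][S]S])   [S -> [ S ]]
([[[]][S]S]) => ([[[]][[]]S])   [S -> [ ]]
([[[]][[]]S]) => ([[[]][[]][]])   [S -> [ ]]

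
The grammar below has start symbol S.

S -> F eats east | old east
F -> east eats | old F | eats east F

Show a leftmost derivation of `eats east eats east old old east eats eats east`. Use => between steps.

S => F eats east => eats east F eats east => eats east eats east F eats east => eats east eats east old F eats east => eats east eats east old old F eats east => eats east eats east old old east eats eats east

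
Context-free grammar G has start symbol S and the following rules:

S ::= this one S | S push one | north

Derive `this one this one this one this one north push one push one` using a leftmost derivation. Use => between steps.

S => this one S => this one this one S => this one this one this one S => this one this one this one S push one => this one this one this one this one S push one => this one this one this one this one S push one push one => this one this one this one this one north push one push one

S => this one S   [S ::= this one S]
this one S => this one this one S   [S ::= this one S]
this one this one S => this one this one this one S   [S ::= this one S]
this one this one this one S => this one this one this one S push one   [S ::= S push one]
this one this one this one S push one => this one this one this one this one S push one   [S ::= this one S]
this one this one this one this one S push one => this one this one this one this one S push one push one   [S ::= S push one]
this one this one this one this one S push one push one => this one this one this one this one north push one push one   [S ::= north]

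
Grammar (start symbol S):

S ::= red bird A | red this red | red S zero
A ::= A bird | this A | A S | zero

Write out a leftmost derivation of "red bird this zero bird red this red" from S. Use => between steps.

S => red bird A   [S ::= red bird A]
red bird A => red bird A S   [A ::= A S]
red bird A S => red bird this A S   [A ::= this A]
red bird this A S => red bird this A bird S   [A ::= A bird]
red bird this A bird S => red bird this zero bird S   [A ::= zero]
red bird this zero bird S => red bird this zero bird red this red   [S ::= red this red]

S => red bird A => red bird A S => red bird this A S => red bird this A bird S => red bird this zero bird S => red bird this zero bird red this red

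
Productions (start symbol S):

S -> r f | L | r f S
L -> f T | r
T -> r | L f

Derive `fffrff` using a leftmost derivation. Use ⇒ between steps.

S ⇒ L   [S -> L]
L ⇒ fT   [L -> f T]
fT ⇒ fLf   [T -> L f]
fLf ⇒ ffTf   [L -> f T]
ffTf ⇒ ffLff   [T -> L f]
ffLff ⇒ fffTff   [L -> f T]
fffTff ⇒ fffrff   [T -> r]

S ⇒ L ⇒ fT ⇒ fLf ⇒ ffTf ⇒ ffLff ⇒ fffTff ⇒ fffrff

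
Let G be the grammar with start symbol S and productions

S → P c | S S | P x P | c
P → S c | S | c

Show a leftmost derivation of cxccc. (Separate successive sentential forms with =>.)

S => SS   [S → S S]
SS => PxPS   [S → P x P]
PxPS => cxPS   [P → c]
cxPS => cxcS   [P → c]
cxcS => cxcPc   [S → P c]
cxcPc => cxccc   [P → c]

S => SS => PxPS => cxPS => cxcS => cxcPc => cxccc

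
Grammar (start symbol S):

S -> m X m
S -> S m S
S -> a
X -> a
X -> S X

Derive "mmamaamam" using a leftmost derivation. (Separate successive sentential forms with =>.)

S => mXm   [S -> m X m]
mXm => mSXm   [X -> S X]
mSXm => mmXmXm   [S -> m X m]
mmXmXm => mmSXmXm   [X -> S X]
mmSXmXm => mmSmSXmXm   [S -> S m S]
mmSmSXmXm => mmamSXmXm   [S -> a]
mmamSXmXm => mmamaXmXm   [S -> a]
mmamaXmXm => mmamaamXm   [X -> a]
mmamaamXm => mmamaamam   [X -> a]

S => mXm => mSXm => mmXmXm => mmSXmXm => mmSmSXmXm => mmamSXmXm => mmamaXmXm => mmamaamXm => mmamaamam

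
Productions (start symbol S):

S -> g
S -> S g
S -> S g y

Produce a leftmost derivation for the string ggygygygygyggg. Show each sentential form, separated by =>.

S => Sg   [S -> S g]
Sg => Sgg   [S -> S g]
Sgg => Sggg   [S -> S g]
Sggg => Sgyggg   [S -> S g y]
Sgyggg => Sgygyggg   [S -> S g y]
Sgygyggg => Sgygygyggg   [S -> S g y]
Sgygygyggg => Sgygygygyggg   [S -> S g y]
Sgygygygyggg => Sgygygygygyggg   [S -> S g y]
Sgygygygygyggg => ggygygygygyggg   [S -> g]

S => Sg => Sgg => Sggg => Sgyggg => Sgygyggg => Sgygygyggg => Sgygygygyggg => Sgygygygygyggg => ggygygygygyggg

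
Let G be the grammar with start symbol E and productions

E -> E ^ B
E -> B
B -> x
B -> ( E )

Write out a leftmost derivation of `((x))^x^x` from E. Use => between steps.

E => E^B => E^B^B => B^B^B => (E)^B^B => (B)^B^B => ((E))^B^B => ((B))^B^B => ((x))^B^B => ((x))^x^B => ((x))^x^x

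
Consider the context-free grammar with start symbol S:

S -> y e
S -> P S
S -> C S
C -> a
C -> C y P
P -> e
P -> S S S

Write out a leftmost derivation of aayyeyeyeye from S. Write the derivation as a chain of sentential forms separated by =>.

S => CS => aS => aCS => aCyPS => aayPS => aaySSSS => aayyeSSS => aayyeyeSS => aayyeyeyeS => aayyeyeyeye

S => CS   [S -> C S]
CS => aS   [C -> a]
aS => aCS   [S -> C S]
aCS => aCyPS   [C -> C y P]
aCyPS => aayPS   [C -> a]
aayPS => aaySSSS   [P -> S S S]
aaySSSS => aayyeSSS   [S -> y e]
aayyeSSS => aayyeyeSS   [S -> y e]
aayyeyeSS => aayyeyeyeS   [S -> y e]
aayyeyeyeS => aayyeyeyeye   [S -> y e]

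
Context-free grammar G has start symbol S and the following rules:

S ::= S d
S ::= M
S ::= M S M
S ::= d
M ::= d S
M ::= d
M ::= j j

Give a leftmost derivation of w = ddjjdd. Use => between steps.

S => MSM => dSSM => dMSM => ddSSM => ddMSM => ddjjSM => ddjjMM => ddjjdM => ddjjdd

S => MSM   [S ::= M S M]
MSM => dSSM   [M ::= d S]
dSSM => dMSM   [S ::= M]
dMSM => ddSSM   [M ::= d S]
ddSSM => ddMSM   [S ::= M]
ddMSM => ddjjSM   [M ::= j j]
ddjjSM => ddjjMM   [S ::= M]
ddjjMM => ddjjdM   [M ::= d]
ddjjdM => ddjjdd   [M ::= d]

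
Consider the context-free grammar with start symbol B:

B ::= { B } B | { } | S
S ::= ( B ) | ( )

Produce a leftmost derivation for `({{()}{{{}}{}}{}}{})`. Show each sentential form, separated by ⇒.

B ⇒ S ⇒ (B) ⇒ ({B}B) ⇒ ({{B}B}B) ⇒ ({{S}B}B) ⇒ ({{()}B}B) ⇒ ({{()}{B}B}B) ⇒ ({{()}{{B}B}B}B) ⇒ ({{()}{{{}}B}B}B) ⇒ ({{()}{{{}}{}}B}B) ⇒ ({{()}{{{}}{}}{}}B) ⇒ ({{()}{{{}}{}}{}}{})

B ⇒ S   [B ::= S]
S ⇒ (B)   [S ::= ( B )]
(B) ⇒ ({B}B)   [B ::= { B } B]
({B}B) ⇒ ({{B}B}B)   [B ::= { B } B]
({{B}B}B) ⇒ ({{S}B}B)   [B ::= S]
({{S}B}B) ⇒ ({{()}B}B)   [S ::= ( )]
({{()}B}B) ⇒ ({{()}{B}B}B)   [B ::= { B } B]
({{()}{B}B}B) ⇒ ({{()}{{B}B}B}B)   [B ::= { B } B]
({{()}{{B}B}B}B) ⇒ ({{()}{{{}}B}B}B)   [B ::= { }]
({{()}{{{}}B}B}B) ⇒ ({{()}{{{}}{}}B}B)   [B ::= { }]
({{()}{{{}}{}}B}B) ⇒ ({{()}{{{}}{}}{}}B)   [B ::= { }]
({{()}{{{}}{}}{}}B) ⇒ ({{()}{{{}}{}}{}}{})   [B ::= { }]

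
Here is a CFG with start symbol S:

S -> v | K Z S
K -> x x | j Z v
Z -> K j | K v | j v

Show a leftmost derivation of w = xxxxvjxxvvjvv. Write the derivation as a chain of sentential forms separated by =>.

S => KZS   [S -> K Z S]
KZS => xxZS   [K -> x x]
xxZS => xxKvS   [Z -> K v]
xxKvS => xxxxvS   [K -> x x]
xxxxvS => xxxxvKZS   [S -> K Z S]
xxxxvKZS => xxxxvjZvZS   [K -> j Z v]
xxxxvjZvZS => xxxxvjKvvZS   [Z -> K v]
xxxxvjKvvZS => xxxxvjxxvvZS   [K -> x x]
xxxxvjxxvvZS => xxxxvjxxvvjvS   [Z -> j v]
xxxxvjxxvvjvS => xxxxvjxxvvjvv   [S -> v]

S => KZS => xxZS => xxKvS => xxxxvS => xxxxvKZS => xxxxvjZvZS => xxxxvjKvvZS => xxxxvjxxvvZS => xxxxvjxxvvjvS => xxxxvjxxvvjvv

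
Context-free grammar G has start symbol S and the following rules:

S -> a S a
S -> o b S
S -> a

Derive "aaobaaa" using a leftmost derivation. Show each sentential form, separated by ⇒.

S ⇒ aSa ⇒ aaSaa ⇒ aaobSaa ⇒ aaobaaa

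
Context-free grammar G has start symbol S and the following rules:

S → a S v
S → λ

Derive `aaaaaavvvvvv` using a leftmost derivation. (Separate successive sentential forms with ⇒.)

S ⇒ aSv   [S → a S v]
aSv ⇒ aaSvv   [S → a S v]
aaSvv ⇒ aaaSvvv   [S → a S v]
aaaSvvv ⇒ aaaaSvvvv   [S → a S v]
aaaaSvvvv ⇒ aaaaaSvvvvv   [S → a S v]
aaaaaSvvvvv ⇒ aaaaaaSvvvvvv   [S → a S v]
aaaaaaSvvvvvv ⇒ aaaaaavvvvvv   [S → λ]

S ⇒ aSv ⇒ aaSvv ⇒ aaaSvvv ⇒ aaaaSvvvv ⇒ aaaaaSvvvvv ⇒ aaaaaaSvvvvvv ⇒ aaaaaavvvvvv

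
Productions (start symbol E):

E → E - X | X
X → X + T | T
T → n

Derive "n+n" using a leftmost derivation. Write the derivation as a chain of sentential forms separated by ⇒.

E ⇒ X ⇒ X+T ⇒ T+T ⇒ n+T ⇒ n+n

E ⇒ X   [E → X]
X ⇒ X+T   [X → X + T]
X+T ⇒ T+T   [X → T]
T+T ⇒ n+T   [T → n]
n+T ⇒ n+n   [T → n]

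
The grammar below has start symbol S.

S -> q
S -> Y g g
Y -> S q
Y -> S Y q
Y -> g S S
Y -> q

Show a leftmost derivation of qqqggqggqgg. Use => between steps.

S => Ygg => Sqgg => Yggqgg => Sqggqgg => Yggqggqgg => SYqggqggqgg => qYqggqggqgg => qqqggqggqgg

S => Ygg   [S -> Y g g]
Ygg => Sqgg   [Y -> S q]
Sqgg => Yggqgg   [S -> Y g g]
Yggqgg => Sqggqgg   [Y -> S q]
Sqggqgg => Yggqggqgg   [S -> Y g g]
Yggqggqgg => SYqggqggqgg   [Y -> S Y q]
SYqggqggqgg => qYqggqggqgg   [S -> q]
qYqggqggqgg => qqqggqggqgg   [Y -> q]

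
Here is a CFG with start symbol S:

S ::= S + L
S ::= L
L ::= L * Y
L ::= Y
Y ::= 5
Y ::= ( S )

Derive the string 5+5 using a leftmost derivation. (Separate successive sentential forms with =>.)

S => S+L   [S ::= S + L]
S+L => L+L   [S ::= L]
L+L => Y+L   [L ::= Y]
Y+L => 5+L   [Y ::= 5]
5+L => 5+Y   [L ::= Y]
5+Y => 5+5   [Y ::= 5]

S => S+L => L+L => Y+L => 5+L => 5+Y => 5+5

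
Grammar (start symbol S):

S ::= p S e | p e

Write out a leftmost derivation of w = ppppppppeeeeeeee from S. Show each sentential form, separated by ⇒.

S ⇒ pSe   [S ::= p S e]
pSe ⇒ ppSee   [S ::= p S e]
ppSee ⇒ pppSeee   [S ::= p S e]
pppSeee ⇒ ppppSeeee   [S ::= p S e]
ppppSeeee ⇒ pppppSeeeee   [S ::= p S e]
pppppSeeeee ⇒ ppppppSeeeeee   [S ::= p S e]
ppppppSeeeeee ⇒ pppppppSeeeeeee   [S ::= p S e]
pppppppSeeeeeee ⇒ ppppppppeeeeeeee   [S ::= p e]

S ⇒ pSe ⇒ ppSee ⇒ pppSeee ⇒ ppppSeeee ⇒ pppppSeeeee ⇒ ppppppSeeeeee ⇒ pppppppSeeeeeee ⇒ ppppppppeeeeeeee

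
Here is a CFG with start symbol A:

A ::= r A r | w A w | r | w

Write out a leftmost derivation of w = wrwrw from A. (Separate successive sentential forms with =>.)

A => wAw   [A ::= w A w]
wAw => wrArw   [A ::= r A r]
wrArw => wrwrw   [A ::= w]

A => wAw => wrArw => wrwrw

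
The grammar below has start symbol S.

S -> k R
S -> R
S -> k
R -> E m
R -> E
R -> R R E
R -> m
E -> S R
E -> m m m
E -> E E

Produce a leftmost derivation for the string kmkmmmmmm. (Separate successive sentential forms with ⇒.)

S ⇒ kR   [S -> k R]
kR ⇒ kEm   [R -> E m]
kEm ⇒ kSRm   [E -> S R]
kSRm ⇒ kRRm   [S -> R]
kRRm ⇒ kmRm   [R -> m]
kmRm ⇒ kmEm   [R -> E]
kmEm ⇒ kmSRm   [E -> S R]
kmSRm ⇒ kmkRm   [S -> k]
kmkRm ⇒ kmkRREm   [R -> R R E]
kmkRREm ⇒ kmkmREm   [R -> m]
kmkmREm ⇒ kmkmmEm   [R -> m]
kmkmmEm ⇒ kmkmmmmmm   [E -> m m m]

S ⇒ kR ⇒ kEm ⇒ kSRm ⇒ kRRm ⇒ kmRm ⇒ kmEm ⇒ kmSRm ⇒ kmkRm ⇒ kmkRREm ⇒ kmkmREm ⇒ kmkmmEm ⇒ kmkmmmmmm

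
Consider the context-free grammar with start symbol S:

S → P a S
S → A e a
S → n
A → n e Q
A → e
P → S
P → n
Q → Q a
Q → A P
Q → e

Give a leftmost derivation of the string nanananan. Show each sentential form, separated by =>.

S=>PaS=>naS=>naPaS=>nanaS=>nanaPaS=>nananaS=>nananaPaS=>nanananaS=>nanananan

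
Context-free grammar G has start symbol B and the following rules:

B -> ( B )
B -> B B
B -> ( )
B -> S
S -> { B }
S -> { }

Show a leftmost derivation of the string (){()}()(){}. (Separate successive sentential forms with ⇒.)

B ⇒ BB ⇒ BBB ⇒ ()BB ⇒ ()BBB ⇒ ()SBB ⇒ (){B}BB ⇒ (){()}BB ⇒ (){()}BBB ⇒ (){()}()BB ⇒ (){()}()()B ⇒ (){()}()()S ⇒ (){()}()(){}

B ⇒ BB   [B -> B B]
BB ⇒ BBB   [B -> B B]
BBB ⇒ ()BB   [B -> ( )]
()BB ⇒ ()BBB   [B -> B B]
()BBB ⇒ ()SBB   [B -> S]
()SBB ⇒ (){B}BB   [S -> { B }]
(){B}BB ⇒ (){()}BB   [B -> ( )]
(){()}BB ⇒ (){()}BBB   [B -> B B]
(){()}BBB ⇒ (){()}()BB   [B -> ( )]
(){()}()BB ⇒ (){()}()()B   [B -> ( )]
(){()}()()B ⇒ (){()}()()S   [B -> S]
(){()}()()S ⇒ (){()}()(){}   [S -> { }]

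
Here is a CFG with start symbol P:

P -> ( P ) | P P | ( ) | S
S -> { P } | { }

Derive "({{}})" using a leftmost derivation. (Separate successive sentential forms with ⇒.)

P⇒(P)⇒(S)⇒({P})⇒({S})⇒({{}})

P ⇒ (P)   [P -> ( P )]
(P) ⇒ (S)   [P -> S]
(S) ⇒ ({P})   [S -> { P }]
({P}) ⇒ ({S})   [P -> S]
({S}) ⇒ ({{}})   [S -> { }]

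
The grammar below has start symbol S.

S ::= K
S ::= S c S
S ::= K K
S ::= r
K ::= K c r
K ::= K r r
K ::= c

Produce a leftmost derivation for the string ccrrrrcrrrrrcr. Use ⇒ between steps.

S ⇒ KK   [S ::= K K]
KK ⇒ cK   [K ::= c]
cK ⇒ cKcr   [K ::= K c r]
cKcr ⇒ cKrrcr   [K ::= K r r]
cKrrcr ⇒ cKrrrrcr   [K ::= K r r]
cKrrrrcr ⇒ cKcrrrrrcr   [K ::= K c r]
cKcrrrrrcr ⇒ cKrrcrrrrrcr   [K ::= K r r]
cKrrcrrrrrcr ⇒ cKrrrrcrrrrrcr   [K ::= K r r]
cKrrrrcrrrrrcr ⇒ ccrrrrcrrrrrcr   [K ::= c]

S ⇒ KK ⇒ cK ⇒ cKcr ⇒ cKrrcr ⇒ cKrrrrcr ⇒ cKcrrrrrcr ⇒ cKrrcrrrrrcr ⇒ cKrrrrcrrrrrcr ⇒ ccrrrrcrrrrrcr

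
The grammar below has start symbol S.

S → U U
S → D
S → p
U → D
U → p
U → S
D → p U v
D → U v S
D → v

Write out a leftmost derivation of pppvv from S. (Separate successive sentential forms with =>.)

S => UU   [S → U U]
UU => SU   [U → S]
SU => UUU   [S → U U]
UUU => SUU   [U → S]
SUU => pUU   [S → p]
pUU => pSU   [U → S]
pSU => pDU   [S → D]
pDU => ppUvU   [D → p U v]
ppUvU => pppvU   [U → p]
pppvU => pppvS   [U → S]
pppvS => pppvD   [S → D]
pppvD => pppvv   [D → v]

S=>UU=>SU=>UUU=>SUU=>pUU=>pSU=>pDU=>ppUvU=>pppvU=>pppvS=>pppvD=>pppvv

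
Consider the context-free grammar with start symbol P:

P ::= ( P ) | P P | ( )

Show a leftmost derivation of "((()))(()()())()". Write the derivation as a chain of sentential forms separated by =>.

P => PP => PPP => (P)PP => ((P))PP => ((()))PP => ((()))(P)P => ((()))(PP)P => ((()))(()P)P => ((()))(()PP)P => ((()))(()()P)P => ((()))(()()())P => ((()))(()()())()

P => PP   [P ::= P P]
PP => PPP   [P ::= P P]
PPP => (P)PP   [P ::= ( P )]
(P)PP => ((P))PP   [P ::= ( P )]
((P))PP => ((()))PP   [P ::= ( )]
((()))PP => ((()))(P)P   [P ::= ( P )]
((()))(P)P => ((()))(PP)P   [P ::= P P]
((()))(PP)P => ((()))(()P)P   [P ::= ( )]
((()))(()P)P => ((()))(()PP)P   [P ::= P P]
((()))(()PP)P => ((()))(()()P)P   [P ::= ( )]
((()))(()()P)P => ((()))(()()())P   [P ::= ( )]
((()))(()()())P => ((()))(()()())()   [P ::= ( )]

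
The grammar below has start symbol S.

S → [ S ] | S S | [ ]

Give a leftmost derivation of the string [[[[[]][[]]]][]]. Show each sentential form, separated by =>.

S => [S] => [SS] => [[S]S] => [[[S]]S] => [[[SS]]S] => [[[[S]S]]S] => [[[[[]]S]]S] => [[[[[]][S]]]S] => [[[[[]][[]]]]S] => [[[[[]][[]]]][]]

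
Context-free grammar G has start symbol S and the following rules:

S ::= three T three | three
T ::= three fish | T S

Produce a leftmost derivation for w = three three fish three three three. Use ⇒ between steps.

S ⇒ three T three ⇒ three T S three ⇒ three T S S three ⇒ three three fish S S three ⇒ three three fish three S three ⇒ three three fish three three three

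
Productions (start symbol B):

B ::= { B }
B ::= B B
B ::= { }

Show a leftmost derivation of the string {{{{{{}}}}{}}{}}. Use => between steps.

B => {B} => {BB} => {{B}B} => {{BB}B} => {{{B}B}B} => {{{{B}}B}B} => {{{{{B}}}B}B} => {{{{{{}}}}B}B} => {{{{{{}}}}{}}B} => {{{{{{}}}}{}}{}}

B => {B}   [B ::= { B }]
{B} => {BB}   [B ::= B B]
{BB} => {{B}B}   [B ::= { B }]
{{B}B} => {{BB}B}   [B ::= B B]
{{BB}B} => {{{B}B}B}   [B ::= { B }]
{{{B}B}B} => {{{{B}}B}B}   [B ::= { B }]
{{{{B}}B}B} => {{{{{B}}}B}B}   [B ::= { B }]
{{{{{B}}}B}B} => {{{{{{}}}}B}B}   [B ::= { }]
{{{{{{}}}}B}B} => {{{{{{}}}}{}}B}   [B ::= { }]
{{{{{{}}}}{}}B} => {{{{{{}}}}{}}{}}   [B ::= { }]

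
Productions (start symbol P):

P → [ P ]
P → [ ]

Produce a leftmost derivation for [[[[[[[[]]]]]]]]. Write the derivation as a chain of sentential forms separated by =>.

P => [P] => [[P]] => [[[P]]] => [[[[P]]]] => [[[[[P]]]]] => [[[[[[P]]]]]] => [[[[[[[P]]]]]]] => [[[[[[[[]]]]]]]]

P => [P]   [P → [ P ]]
[P] => [[P]]   [P → [ P ]]
[[P]] => [[[P]]]   [P → [ P ]]
[[[P]]] => [[[[P]]]]   [P → [ P ]]
[[[[P]]]] => [[[[[P]]]]]   [P → [ P ]]
[[[[[P]]]]] => [[[[[[P]]]]]]   [P → [ P ]]
[[[[[[P]]]]]] => [[[[[[[P]]]]]]]   [P → [ P ]]
[[[[[[[P]]]]]]] => [[[[[[[[]]]]]]]]   [P → [ ]]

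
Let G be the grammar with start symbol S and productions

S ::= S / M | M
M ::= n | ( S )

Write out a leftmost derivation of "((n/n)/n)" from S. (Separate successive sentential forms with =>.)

S => M   [S ::= M]
M => (S)   [M ::= ( S )]
(S) => (S/M)   [S ::= S / M]
(S/M) => (M/M)   [S ::= M]
(M/M) => ((S)/M)   [M ::= ( S )]
((S)/M) => ((S/M)/M)   [S ::= S / M]
((S/M)/M) => ((M/M)/M)   [S ::= M]
((M/M)/M) => ((n/M)/M)   [M ::= n]
((n/M)/M) => ((n/n)/M)   [M ::= n]
((n/n)/M) => ((n/n)/n)   [M ::= n]

S => M => (S) => (S/M) => (M/M) => ((S)/M) => ((S/M)/M) => ((M/M)/M) => ((n/M)/M) => ((n/n)/M) => ((n/n)/n)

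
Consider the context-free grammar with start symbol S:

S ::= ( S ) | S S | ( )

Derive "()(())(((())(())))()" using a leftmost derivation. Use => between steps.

S => SS   [S ::= S S]
SS => SSS   [S ::= S S]
SSS => ()SS   [S ::= ( )]
()SS => ()(S)S   [S ::= ( S )]
()(S)S => ()(())S   [S ::= ( )]
()(())S => ()(())SS   [S ::= S S]
()(())SS => ()(())(S)S   [S ::= ( S )]
()(())(S)S => ()(())((S))S   [S ::= ( S )]
()(())((S))S => ()(())((SS))S   [S ::= S S]
()(())((SS))S => ()(())(((S)S))S   [S ::= ( S )]
()(())(((S)S))S => ()(())(((())S))S   [S ::= ( )]
()(())(((())S))S => ()(())(((())(S)))S   [S ::= ( S )]
()(())(((())(S)))S => ()(())(((())(())))S   [S ::= ( )]
()(())(((())(())))S => ()(())(((())(())))()   [S ::= ( )]

S=>SS=>SSS=>()SS=>()(S)S=>()(())S=>()(())SS=>()(())(S)S=>()(())((S))S=>()(())((SS))S=>()(())(((S)S))S=>()(())(((())S))S=>()(())(((())(S)))S=>()(())(((())(())))S=>()(())(((())(())))()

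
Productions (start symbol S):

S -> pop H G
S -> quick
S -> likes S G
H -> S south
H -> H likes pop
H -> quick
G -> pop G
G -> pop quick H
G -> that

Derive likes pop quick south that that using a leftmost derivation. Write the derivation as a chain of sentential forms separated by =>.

S => likes S G => likes pop H G G => likes pop S south G G => likes pop quick south G G => likes pop quick south that G => likes pop quick south that that

S => likes S G   [S -> likes S G]
likes S G => likes pop H G G   [S -> pop H G]
likes pop H G G => likes pop S south G G   [H -> S south]
likes pop S south G G => likes pop quick south G G   [S -> quick]
likes pop quick south G G => likes pop quick south that G   [G -> that]
likes pop quick south that G => likes pop quick south that that   [G -> that]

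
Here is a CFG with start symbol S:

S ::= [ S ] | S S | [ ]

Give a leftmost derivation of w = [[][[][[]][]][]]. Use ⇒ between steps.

S ⇒ [S] ⇒ [SS] ⇒ [SSS] ⇒ [[]SS] ⇒ [[][S]S] ⇒ [[][SS]S] ⇒ [[][[]S]S] ⇒ [[][[]SS]S] ⇒ [[][[][S]S]S] ⇒ [[][[][[]]S]S] ⇒ [[][[][[]][]]S] ⇒ [[][[][[]][]][]]

S ⇒ [S]   [S ::= [ S ]]
[S] ⇒ [SS]   [S ::= S S]
[SS] ⇒ [SSS]   [S ::= S S]
[SSS] ⇒ [[]SS]   [S ::= [ ]]
[[]SS] ⇒ [[][S]S]   [S ::= [ S ]]
[[][S]S] ⇒ [[][SS]S]   [S ::= S S]
[[][SS]S] ⇒ [[][[]S]S]   [S ::= [ ]]
[[][[]S]S] ⇒ [[][[]SS]S]   [S ::= S S]
[[][[]SS]S] ⇒ [[][[][S]S]S]   [S ::= [ S ]]
[[][[][S]S]S] ⇒ [[][[][[]]S]S]   [S ::= [ ]]
[[][[][[]]S]S] ⇒ [[][[][[]][]]S]   [S ::= [ ]]
[[][[][[]][]]S] ⇒ [[][[][[]][]][]]   [S ::= [ ]]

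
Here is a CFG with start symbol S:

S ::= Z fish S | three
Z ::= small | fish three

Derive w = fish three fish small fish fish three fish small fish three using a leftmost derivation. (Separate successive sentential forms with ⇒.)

S ⇒ Z fish S ⇒ fish three fish S ⇒ fish three fish Z fish S ⇒ fish three fish small fish S ⇒ fish three fish small fish Z fish S ⇒ fish three fish small fish fish three fish S ⇒ fish three fish small fish fish three fish Z fish S ⇒ fish three fish small fish fish three fish small fish S ⇒ fish three fish small fish fish three fish small fish three

S ⇒ Z fish S   [S ::= Z fish S]
Z fish S ⇒ fish three fish S   [Z ::= fish three]
fish three fish S ⇒ fish three fish Z fish S   [S ::= Z fish S]
fish three fish Z fish S ⇒ fish three fish small fish S   [Z ::= small]
fish three fish small fish S ⇒ fish three fish small fish Z fish S   [S ::= Z fish S]
fish three fish small fish Z fish S ⇒ fish three fish small fish fish three fish S   [Z ::= fish three]
fish three fish small fish fish three fish S ⇒ fish three fish small fish fish three fish Z fish S   [S ::= Z fish S]
fish three fish small fish fish three fish Z fish S ⇒ fish three fish small fish fish three fish small fish S   [Z ::= small]
fish three fish small fish fish three fish small fish S ⇒ fish three fish small fish fish three fish small fish three   [S ::= three]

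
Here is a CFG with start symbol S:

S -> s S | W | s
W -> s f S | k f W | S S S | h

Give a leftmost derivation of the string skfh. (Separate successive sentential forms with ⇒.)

S⇒sS⇒sW⇒skfW⇒skfh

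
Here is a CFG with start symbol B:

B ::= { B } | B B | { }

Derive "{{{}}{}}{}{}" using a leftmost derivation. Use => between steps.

B => BB   [B ::= B B]
BB => BBB   [B ::= B B]
BBB => {B}BB   [B ::= { B }]
{B}BB => {BB}BB   [B ::= B B]
{BB}BB => {{B}B}BB   [B ::= { B }]
{{B}B}BB => {{{}}B}BB   [B ::= { }]
{{{}}B}BB => {{{}}{}}BB   [B ::= { }]
{{{}}{}}BB => {{{}}{}}{}B   [B ::= { }]
{{{}}{}}{}B => {{{}}{}}{}{}   [B ::= { }]

B=>BB=>BBB=>{B}BB=>{BB}BB=>{{B}B}BB=>{{{}}B}BB=>{{{}}{}}BB=>{{{}}{}}{}B=>{{{}}{}}{}{}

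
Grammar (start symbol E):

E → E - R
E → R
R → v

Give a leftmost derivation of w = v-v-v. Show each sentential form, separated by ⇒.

E ⇒ E-R ⇒ E-R-R ⇒ R-R-R ⇒ v-R-R ⇒ v-v-R ⇒ v-v-v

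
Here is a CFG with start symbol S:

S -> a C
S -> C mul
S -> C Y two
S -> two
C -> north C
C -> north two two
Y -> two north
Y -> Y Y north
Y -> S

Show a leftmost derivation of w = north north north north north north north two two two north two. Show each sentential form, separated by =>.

S => C Y two   [S -> C Y two]
C Y two => north C Y two   [C -> north C]
north C Y two => north north C Y two   [C -> north C]
north north C Y two => north north north C Y two   [C -> north C]
north north north C Y two => north north north north C Y two   [C -> north C]
north north north north C Y two => north north north north north C Y two   [C -> north C]
north north north north north C Y two => north north north north north north C Y two   [C -> north C]
north north north north north north C Y two => north north north north north north north two two Y two   [C -> north two two]
north north north north north north north two two Y two => north north north north north north north two two two north two   [Y -> two north]

S => C Y two => north C Y two => north north C Y two => north north north C Y two => north north north north C Y two => north north north north north C Y two => north north north north north north C Y two => north north north north north north north two two Y two => north north north north north north north two two two north two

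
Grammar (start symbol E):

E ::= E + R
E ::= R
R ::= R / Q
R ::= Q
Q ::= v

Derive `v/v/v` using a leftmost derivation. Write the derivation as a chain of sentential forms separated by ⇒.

E ⇒ R ⇒ R/Q ⇒ R/Q/Q ⇒ Q/Q/Q ⇒ v/Q/Q ⇒ v/v/Q ⇒ v/v/v

E ⇒ R   [E ::= R]
R ⇒ R/Q   [R ::= R / Q]
R/Q ⇒ R/Q/Q   [R ::= R / Q]
R/Q/Q ⇒ Q/Q/Q   [R ::= Q]
Q/Q/Q ⇒ v/Q/Q   [Q ::= v]
v/Q/Q ⇒ v/v/Q   [Q ::= v]
v/v/Q ⇒ v/v/v   [Q ::= v]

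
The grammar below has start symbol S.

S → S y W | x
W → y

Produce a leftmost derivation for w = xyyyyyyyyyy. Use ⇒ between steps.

S ⇒ SyW ⇒ SyWyW ⇒ SyWyWyW ⇒ SyWyWyWyW ⇒ SyWyWyWyWyW ⇒ xyWyWyWyWyW ⇒ xyyyWyWyWyW ⇒ xyyyyyWyWyW ⇒ xyyyyyyyWyW ⇒ xyyyyyyyyyW ⇒ xyyyyyyyyyy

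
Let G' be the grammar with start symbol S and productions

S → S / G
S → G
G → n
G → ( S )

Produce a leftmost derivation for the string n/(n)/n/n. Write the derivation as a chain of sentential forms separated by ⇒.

S ⇒ S/G   [S → S / G]
S/G ⇒ S/G/G   [S → S / G]
S/G/G ⇒ S/G/G/G   [S → S / G]
S/G/G/G ⇒ G/G/G/G   [S → G]
G/G/G/G ⇒ n/G/G/G   [G → n]
n/G/G/G ⇒ n/(S)/G/G   [G → ( S )]
n/(S)/G/G ⇒ n/(G)/G/G   [S → G]
n/(G)/G/G ⇒ n/(n)/G/G   [G → n]
n/(n)/G/G ⇒ n/(n)/n/G   [G → n]
n/(n)/n/G ⇒ n/(n)/n/n   [G → n]

S ⇒ S/G ⇒ S/G/G ⇒ S/G/G/G ⇒ G/G/G/G ⇒ n/G/G/G ⇒ n/(S)/G/G ⇒ n/(G)/G/G ⇒ n/(n)/G/G ⇒ n/(n)/n/G ⇒ n/(n)/n/n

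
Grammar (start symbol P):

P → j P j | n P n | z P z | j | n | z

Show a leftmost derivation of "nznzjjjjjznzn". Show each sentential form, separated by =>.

P=>nPn=>nzPzn=>nznPnzn=>nznzPznzn=>nznzjPjznzn=>nznzjjPjjznzn=>nznzjjjjjznzn

P => nPn   [P → n P n]
nPn => nzPzn   [P → z P z]
nzPzn => nznPnzn   [P → n P n]
nznPnzn => nznzPznzn   [P → z P z]
nznzPznzn => nznzjPjznzn   [P → j P j]
nznzjPjznzn => nznzjjPjjznzn   [P → j P j]
nznzjjPjjznzn => nznzjjjjjznzn   [P → j]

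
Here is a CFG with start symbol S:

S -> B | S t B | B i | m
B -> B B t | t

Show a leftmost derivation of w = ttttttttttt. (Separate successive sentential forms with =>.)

S => B => BBt => BBtBt => BBtBtBt => tBtBtBt => tBBttBtBt => tBBtBttBtBt => ttBtBttBtBt => ttttBttBtBt => tttttttBtBt => tttttttttBt => ttttttttttt

S => B   [S -> B]
B => BBt   [B -> B B t]
BBt => BBtBt   [B -> B B t]
BBtBt => BBtBtBt   [B -> B B t]
BBtBtBt => tBtBtBt   [B -> t]
tBtBtBt => tBBttBtBt   [B -> B B t]
tBBttBtBt => tBBtBttBtBt   [B -> B B t]
tBBtBttBtBt => ttBtBttBtBt   [B -> t]
ttBtBttBtBt => ttttBttBtBt   [B -> t]
ttttBttBtBt => tttttttBtBt   [B -> t]
tttttttBtBt => tttttttttBt   [B -> t]
tttttttttBt => ttttttttttt   [B -> t]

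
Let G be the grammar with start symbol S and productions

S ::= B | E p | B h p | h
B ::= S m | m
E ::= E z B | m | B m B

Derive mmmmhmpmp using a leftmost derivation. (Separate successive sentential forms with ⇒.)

S ⇒ Ep   [S ::= E p]
Ep ⇒ BmBp   [E ::= B m B]
BmBp ⇒ mmBp   [B ::= m]
mmBp ⇒ mmSmp   [B ::= S m]
mmSmp ⇒ mmEpmp   [S ::= E p]
mmEpmp ⇒ mmBmBpmp   [E ::= B m B]
mmBmBpmp ⇒ mmmmBpmp   [B ::= m]
mmmmBpmp ⇒ mmmmSmpmp   [B ::= S m]
mmmmSmpmp ⇒ mmmmhmpmp   [S ::= h]

S ⇒ Ep ⇒ BmBp ⇒ mmBp ⇒ mmSmp ⇒ mmEpmp ⇒ mmBmBpmp ⇒ mmmmBpmp ⇒ mmmmSmpmp ⇒ mmmmhmpmp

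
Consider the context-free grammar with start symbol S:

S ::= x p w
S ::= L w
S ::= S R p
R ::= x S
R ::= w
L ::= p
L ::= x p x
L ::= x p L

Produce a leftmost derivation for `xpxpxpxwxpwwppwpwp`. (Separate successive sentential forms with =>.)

S => SRp   [S ::= S R p]
SRp => SRpRp   [S ::= S R p]
SRpRp => SRpRpRp   [S ::= S R p]
SRpRpRp => LwRpRpRp   [S ::= L w]
LwRpRpRp => xpLwRpRpRp   [L ::= x p L]
xpLwRpRpRp => xpxpLwRpRpRp   [L ::= x p L]
xpxpLwRpRpRp => xpxpxpxwRpRpRp   [L ::= x p x]
xpxpxpxwRpRpRp => xpxpxpxwxSpRpRp   [R ::= x S]
xpxpxpxwxSpRpRp => xpxpxpxwxSRppRpRp   [S ::= S R p]
xpxpxpxwxSRppRpRp => xpxpxpxwxLwRppRpRp   [S ::= L w]
xpxpxpxwxLwRppRpRp => xpxpxpxwxpwRppRpRp   [L ::= p]
xpxpxpxwxpwRppRpRp => xpxpxpxwxpwwppRpRp   [R ::= w]
xpxpxpxwxpwwppRpRp => xpxpxpxwxpwwppwpRp   [R ::= w]
xpxpxpxwxpwwppwpRp => xpxpxpxwxpwwppwpwp   [R ::= w]

S => SRp => SRpRp => SRpRpRp => LwRpRpRp => xpLwRpRpRp => xpxpLwRpRpRp => xpxpxpxwRpRpRp => xpxpxpxwxSpRpRp => xpxpxpxwxSRppRpRp => xpxpxpxwxLwRppRpRp => xpxpxpxwxpwRppRpRp => xpxpxpxwxpwwppRpRp => xpxpxpxwxpwwppwpRp => xpxpxpxwxpwwppwpwp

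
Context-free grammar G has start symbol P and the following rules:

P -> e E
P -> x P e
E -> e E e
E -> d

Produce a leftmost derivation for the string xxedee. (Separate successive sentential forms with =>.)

P => xPe   [P -> x P e]
xPe => xxPee   [P -> x P e]
xxPee => xxeEee   [P -> e E]
xxeEee => xxedee   [E -> d]

P=>xPe=>xxPee=>xxeEee=>xxedee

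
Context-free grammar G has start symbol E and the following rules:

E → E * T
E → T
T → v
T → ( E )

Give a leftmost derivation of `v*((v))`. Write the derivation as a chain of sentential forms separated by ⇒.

E ⇒ E*T   [E → E * T]
E*T ⇒ T*T   [E → T]
T*T ⇒ v*T   [T → v]
v*T ⇒ v*(E)   [T → ( E )]
v*(E) ⇒ v*(T)   [E → T]
v*(T) ⇒ v*((E))   [T → ( E )]
v*((E)) ⇒ v*((T))   [E → T]
v*((T)) ⇒ v*((v))   [T → v]

E⇒E*T⇒T*T⇒v*T⇒v*(E)⇒v*(T)⇒v*((E))⇒v*((T))⇒v*((v))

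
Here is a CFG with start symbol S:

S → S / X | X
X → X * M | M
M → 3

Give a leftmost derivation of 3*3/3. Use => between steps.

S=>S/X=>X/X=>X*M/X=>M*M/X=>3*M/X=>3*3/X=>3*3/M=>3*3/3

S => S/X   [S → S / X]
S/X => X/X   [S → X]
X/X => X*M/X   [X → X * M]
X*M/X => M*M/X   [X → M]
M*M/X => 3*M/X   [M → 3]
3*M/X => 3*3/X   [M → 3]
3*3/X => 3*3/M   [X → M]
3*3/M => 3*3/3   [M → 3]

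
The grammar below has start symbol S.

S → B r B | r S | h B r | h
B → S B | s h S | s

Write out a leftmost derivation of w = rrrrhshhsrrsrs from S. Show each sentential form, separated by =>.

S => rS => rrS => rrrS => rrrrS => rrrrBrB => rrrrSBrB => rrrrhBrBrB => rrrrhshSrBrB => rrrrhshhBrrBrB => rrrrhshhsrrBrB => rrrrhshhsrrsrB => rrrrhshhsrrsrs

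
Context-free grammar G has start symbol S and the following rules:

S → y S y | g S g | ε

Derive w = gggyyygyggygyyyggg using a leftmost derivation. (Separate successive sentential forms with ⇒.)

S⇒gSg⇒ggSgg⇒gggSggg⇒gggySyggg⇒gggyySyyggg⇒gggyyySyyyggg⇒gggyyygSgyyyggg⇒gggyyygySygyyyggg⇒gggyyygygSgygyyyggg⇒gggyyygyggygyyyggg

S ⇒ gSg   [S → g S g]
gSg ⇒ ggSgg   [S → g S g]
ggSgg ⇒ gggSggg   [S → g S g]
gggSggg ⇒ gggySyggg   [S → y S y]
gggySyggg ⇒ gggyySyyggg   [S → y S y]
gggyySyyggg ⇒ gggyyySyyyggg   [S → y S y]
gggyyySyyyggg ⇒ gggyyygSgyyyggg   [S → g S g]
gggyyygSgyyyggg ⇒ gggyyygySygyyyggg   [S → y S y]
gggyyygySygyyyggg ⇒ gggyyygygSgygyyyggg   [S → g S g]
gggyyygygSgygyyyggg ⇒ gggyyygyggygyyyggg   [S → ε]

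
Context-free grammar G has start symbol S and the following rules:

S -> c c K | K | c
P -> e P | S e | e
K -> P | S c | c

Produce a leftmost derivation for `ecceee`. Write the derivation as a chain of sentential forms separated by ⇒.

S ⇒ K   [S -> K]
K ⇒ P   [K -> P]
P ⇒ eP   [P -> e P]
eP ⇒ eSe   [P -> S e]
eSe ⇒ eccKe   [S -> c c K]
eccKe ⇒ eccPe   [K -> P]
eccPe ⇒ eccePe   [P -> e P]
eccePe ⇒ ecceee   [P -> e]

S⇒K⇒P⇒eP⇒eSe⇒eccKe⇒eccPe⇒eccePe⇒ecceee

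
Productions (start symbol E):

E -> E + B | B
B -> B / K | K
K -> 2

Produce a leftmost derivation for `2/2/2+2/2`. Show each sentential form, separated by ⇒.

E⇒E+B⇒B+B⇒B/K+B⇒B/K/K+B⇒K/K/K+B⇒2/K/K+B⇒2/2/K+B⇒2/2/2+B⇒2/2/2+B/K⇒2/2/2+K/K⇒2/2/2+2/K⇒2/2/2+2/2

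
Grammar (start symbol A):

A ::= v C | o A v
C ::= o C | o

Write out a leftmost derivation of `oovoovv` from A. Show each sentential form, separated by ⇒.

A⇒oAv⇒ooAvv⇒oovCvv⇒oovoCvv⇒oovoovv

A ⇒ oAv   [A ::= o A v]
oAv ⇒ ooAvv   [A ::= o A v]
ooAvv ⇒ oovCvv   [A ::= v C]
oovCvv ⇒ oovoCvv   [C ::= o C]
oovoCvv ⇒ oovoovv   [C ::= o]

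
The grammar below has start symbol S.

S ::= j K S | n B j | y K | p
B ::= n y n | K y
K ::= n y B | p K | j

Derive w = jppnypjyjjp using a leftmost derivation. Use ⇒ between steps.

S ⇒ jKS ⇒ jpKS ⇒ jppKS ⇒ jppnyBS ⇒ jppnyKyS ⇒ jppnypKyS ⇒ jppnypjyS ⇒ jppnypjyjKS ⇒ jppnypjyjjS ⇒ jppnypjyjjp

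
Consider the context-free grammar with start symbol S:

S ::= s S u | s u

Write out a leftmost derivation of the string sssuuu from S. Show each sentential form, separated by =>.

S => sSu   [S ::= s S u]
sSu => ssSuu   [S ::= s S u]
ssSuu => sssuuu   [S ::= s u]

S => sSu => ssSuu => sssuuu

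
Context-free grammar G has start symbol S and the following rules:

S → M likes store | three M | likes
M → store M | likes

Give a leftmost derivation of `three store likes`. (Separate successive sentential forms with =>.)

S => three M   [S → three M]
three M => three store M   [M → store M]
three store M => three store likes   [M → likes]

S => three M => three store M => three store likes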